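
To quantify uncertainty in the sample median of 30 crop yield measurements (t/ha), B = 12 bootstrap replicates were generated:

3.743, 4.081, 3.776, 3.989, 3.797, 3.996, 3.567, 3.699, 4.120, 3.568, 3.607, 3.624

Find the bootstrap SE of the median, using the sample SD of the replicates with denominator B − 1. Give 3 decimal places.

Bootstrap SE is the standard deviation of the 12 replicate medians.
Mean of replicates: (3.743 + 4.081 + 3.776 + 3.989 + 3.797 + 3.996 + 3.567 + 3.699 + 4.120 + 3.568 + 3.607 + 3.624) / 12 = 45.5670 / 12 = 3.7973
Sum of squared deviations: (−0.0543)² + (+0.2838)² + (−0.0213)² + (+0.1917)² + (−0.0002)² + (+0.1987)² + (−0.2302)² + (−0.0983)² + (+0.3228)² + (−0.2292)² + (−0.1902)² + (−0.1732)² = 0.4458
Variance = 0.4458 / 11 = 0.0405
SE* = √0.0405

SE* = 0.201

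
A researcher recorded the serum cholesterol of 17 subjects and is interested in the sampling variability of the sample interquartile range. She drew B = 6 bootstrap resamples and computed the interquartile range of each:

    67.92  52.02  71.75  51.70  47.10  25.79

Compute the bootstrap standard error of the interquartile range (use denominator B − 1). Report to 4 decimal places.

Bootstrap SE is the standard deviation of the 6 replicate interquartile ranges.
Mean of replicates: (67.92 + 52.02 + 71.75 + 51.70 + 47.10 + 25.79) / 6 = 316.28000 / 6 = 52.71333
Sum of squared deviations: (+15.20667)² + (−0.69333)² + (+19.03667)² + (−1.01333)² + (−5.61333)² + (−26.92333)² = 1351.52033
Variance = 1351.52033 / 5 = 270.30407
SE* = √270.30407

SE* = 16.4409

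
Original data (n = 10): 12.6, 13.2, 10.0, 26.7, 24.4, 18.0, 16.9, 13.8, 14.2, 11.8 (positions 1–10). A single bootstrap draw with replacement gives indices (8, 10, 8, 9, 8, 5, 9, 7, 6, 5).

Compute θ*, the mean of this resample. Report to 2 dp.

Resample values: 13.8, 11.8, 13.8, 14.2, 13.8, 24.4, 14.2, 16.9, 18.0, 24.4.
Mean = (13.8 + 11.8 + 13.8 + 14.2 + 13.8 + 24.4 + 14.2 + 16.9 + 18.0 + 24.4) / 10 = 165.30 / 10 = 16.53

θ* = 16.53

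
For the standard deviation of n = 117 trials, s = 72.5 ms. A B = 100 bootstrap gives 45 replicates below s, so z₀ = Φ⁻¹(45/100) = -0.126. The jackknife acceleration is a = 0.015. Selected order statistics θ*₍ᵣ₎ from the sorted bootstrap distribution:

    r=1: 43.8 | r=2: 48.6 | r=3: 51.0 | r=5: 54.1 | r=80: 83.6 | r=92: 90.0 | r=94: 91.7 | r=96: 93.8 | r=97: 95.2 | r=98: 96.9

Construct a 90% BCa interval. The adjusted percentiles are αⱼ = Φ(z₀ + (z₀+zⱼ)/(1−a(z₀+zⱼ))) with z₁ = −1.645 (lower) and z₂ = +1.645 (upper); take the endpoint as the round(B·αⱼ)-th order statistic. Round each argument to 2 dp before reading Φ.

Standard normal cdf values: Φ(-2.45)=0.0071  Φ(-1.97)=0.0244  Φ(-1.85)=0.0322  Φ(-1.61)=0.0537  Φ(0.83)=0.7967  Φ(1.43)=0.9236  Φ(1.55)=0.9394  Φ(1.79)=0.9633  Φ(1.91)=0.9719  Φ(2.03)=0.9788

(51.0, 90.0)

Lower: z₀ + z₁ = -0.126 + (-1.645) = -1.771; 1 − a(z₀+z₁) = 1 − (0.015)(-1.771) = 1.0266; argument = -0.126 + (-1.771)/1.0266 = -1.8512 → -1.85.
α₁ = Φ(-1.85) = 0.0322; rank = round(100 × 0.0322) = 3; θ*₍3₎ = 51.0.
Upper: z₀ + z₂ = 1.519; 1 − a(z₀+z₂) = 0.9772; argument = 1.4284 → 1.43; α₂ = 0.9236; rank = 92; θ*₍92₎ = 90.0.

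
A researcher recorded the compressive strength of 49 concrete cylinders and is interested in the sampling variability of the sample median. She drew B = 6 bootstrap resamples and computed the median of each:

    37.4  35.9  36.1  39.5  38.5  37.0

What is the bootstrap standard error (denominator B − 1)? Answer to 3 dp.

SE* = 1.394

Bootstrap SE is the standard deviation of the 6 replicate medians.
Mean of replicates: (37.4 + 35.9 + 36.1 + 39.5 + 38.5 + 37.0) / 6 = 224.4000 / 6 = 37.4000
Sum of squared deviations: (+0.0000)² + (−1.5000)² + (−1.3000)² + (+2.1000)² + (+1.1000)² + (−0.4000)² = 9.7200
Variance = 9.7200 / 5 = 1.9440
SE* = √1.9440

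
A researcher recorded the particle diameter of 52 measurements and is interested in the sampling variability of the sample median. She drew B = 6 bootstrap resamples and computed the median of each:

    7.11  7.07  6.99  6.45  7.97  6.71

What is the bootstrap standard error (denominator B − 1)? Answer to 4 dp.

Bootstrap SE is the standard deviation of the 6 replicate medians.
Mean of replicates: (7.11 + 7.07 + 6.99 + 6.45 + 7.97 + 6.71) / 6 = 42.30000 / 6 = 7.05000
Sum of squared deviations: (+0.06000)² + (+0.02000)² + (−0.06000)² + (−0.60000)² + (+0.92000)² + (−0.34000)² = 1.32960
Variance = 1.32960 / 5 = 0.26592
SE* = √0.26592

SE* = 0.5157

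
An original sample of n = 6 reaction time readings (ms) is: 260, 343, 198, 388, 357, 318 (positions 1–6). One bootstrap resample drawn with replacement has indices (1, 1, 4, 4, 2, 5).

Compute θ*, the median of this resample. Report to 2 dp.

θ* = 350.00

Resample values: 260, 260, 388, 388, 343, 357.
Sorted: 260, 260, 343, 357, 388, 388
Median = average of the two middle values = 350.00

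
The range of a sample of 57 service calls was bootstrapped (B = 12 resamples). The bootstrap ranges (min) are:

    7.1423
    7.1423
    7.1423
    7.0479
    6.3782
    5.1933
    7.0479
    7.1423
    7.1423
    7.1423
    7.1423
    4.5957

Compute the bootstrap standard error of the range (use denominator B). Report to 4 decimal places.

SE* = 0.8372

Bootstrap SE is the standard deviation of the 12 replicate ranges.
Mean of replicates: (7.1423 + 7.1423 + 7.1423 + 7.0479 + 6.3782 + 5.1933 + 7.0479 + 7.1423 + 7.1423 + 7.1423 + 7.1423 + 4.5957) / 12 = 80.25910 / 12 = 6.68826
Sum of squared deviations: (+0.45404)² + (+0.45404)² + (+0.45404)² + (+0.35964)² + (−0.31006)² + (−1.49496)² + (+0.35964)² + (+0.45404)² + (+0.45404)² + (+0.45404)² + (+0.45404)² + (−2.09256)² = 8.41160
Variance = 8.41160 / 12 = 0.70097
SE* = √0.70097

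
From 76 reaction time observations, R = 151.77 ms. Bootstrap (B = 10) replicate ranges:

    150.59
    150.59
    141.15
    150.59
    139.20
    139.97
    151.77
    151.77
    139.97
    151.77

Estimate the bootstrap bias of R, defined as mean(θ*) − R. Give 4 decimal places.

mean(θ*) = (150.59 + 150.59 + 141.15 + 150.59 + 139.20 + 139.97 + 151.77 + 151.77 + 139.97 + 151.77) / 10 = 146.73700
bias = 146.73700 − 151.77

bias = −5.0330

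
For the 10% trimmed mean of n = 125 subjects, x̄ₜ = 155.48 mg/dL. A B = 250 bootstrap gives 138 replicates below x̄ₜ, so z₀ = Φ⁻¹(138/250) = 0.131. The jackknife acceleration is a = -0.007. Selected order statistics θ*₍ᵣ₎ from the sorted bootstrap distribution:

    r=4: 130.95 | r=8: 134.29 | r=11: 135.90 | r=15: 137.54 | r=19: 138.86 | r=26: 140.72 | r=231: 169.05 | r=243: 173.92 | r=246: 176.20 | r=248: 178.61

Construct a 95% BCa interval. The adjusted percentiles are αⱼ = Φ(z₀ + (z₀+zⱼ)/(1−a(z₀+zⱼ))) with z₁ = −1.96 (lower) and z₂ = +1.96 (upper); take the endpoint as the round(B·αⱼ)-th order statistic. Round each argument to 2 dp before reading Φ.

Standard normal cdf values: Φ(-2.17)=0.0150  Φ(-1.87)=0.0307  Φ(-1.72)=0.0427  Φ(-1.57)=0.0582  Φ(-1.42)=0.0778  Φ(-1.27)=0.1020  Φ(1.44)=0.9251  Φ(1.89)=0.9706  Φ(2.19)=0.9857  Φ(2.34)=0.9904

(135.90, 176.20)

Lower: z₀ + z₁ = 0.131 + (-1.960) = -1.829; 1 − a(z₀+z₁) = 1 − (-0.007)(-1.829) = 0.9872; argument = 0.131 + (-1.829)/0.9872 = -1.7217 → -1.72.
α₁ = Φ(-1.72) = 0.0427; rank = round(250 × 0.0427) = 11; θ*₍11₎ = 135.90.
Upper: z₀ + z₂ = 2.091; 1 − a(z₀+z₂) = 1.0146; argument = 2.1918 → 2.19; α₂ = 0.9857; rank = 246; θ*₍246₎ = 176.20.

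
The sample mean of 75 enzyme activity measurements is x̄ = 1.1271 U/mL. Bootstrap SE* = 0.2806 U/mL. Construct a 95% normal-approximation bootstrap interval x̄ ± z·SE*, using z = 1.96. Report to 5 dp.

(0.57712, 1.67708)

Margin = 1.96 × 0.2806 = 0.549976
Interval: 1.1271 ± 0.549976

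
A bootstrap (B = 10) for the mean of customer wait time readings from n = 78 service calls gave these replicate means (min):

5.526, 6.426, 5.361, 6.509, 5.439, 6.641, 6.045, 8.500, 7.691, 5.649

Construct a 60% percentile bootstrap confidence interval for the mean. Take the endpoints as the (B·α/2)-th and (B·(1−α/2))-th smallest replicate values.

Sorted replicates: 5.361, 5.439, 5.526, 5.649, 6.045, 6.426, 6.509, 6.641, 7.691, 8.500
α = 0.40; lower rank = 10 × 0.200 = 2; upper rank = 10 × 0.800 = 8.
The 2nd smallest replicate is 5.439; the 8th is 6.641.

(5.439, 6.641)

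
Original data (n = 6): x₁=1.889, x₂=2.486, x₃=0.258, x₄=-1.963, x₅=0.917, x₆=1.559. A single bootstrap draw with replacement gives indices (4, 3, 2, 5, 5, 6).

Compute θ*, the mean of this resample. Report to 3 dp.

Resample values: -1.963, 0.258, 2.486, 0.917, 0.917, 1.559.
Mean = ((-1.963) + 0.258 + 2.486 + 0.917 + 0.917 + 1.559) / 6 = 4.1740 / 6 = 0.696

θ* = 0.696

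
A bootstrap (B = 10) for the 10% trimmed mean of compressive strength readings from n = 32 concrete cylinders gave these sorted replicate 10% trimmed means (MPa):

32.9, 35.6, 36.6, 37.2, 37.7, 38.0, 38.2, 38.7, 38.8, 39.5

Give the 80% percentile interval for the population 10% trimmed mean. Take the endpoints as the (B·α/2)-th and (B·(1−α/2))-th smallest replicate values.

(32.9, 38.8)

α = 0.20; lower rank = 10 × 0.100 = 1; upper rank = 10 × 0.900 = 9.
The 1st smallest replicate is 32.9; the 9th is 38.8.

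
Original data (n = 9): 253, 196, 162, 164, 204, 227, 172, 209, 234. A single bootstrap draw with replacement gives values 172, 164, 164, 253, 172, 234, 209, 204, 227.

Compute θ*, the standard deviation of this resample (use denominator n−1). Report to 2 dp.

Mean = 199.8889; sum of squared deviations = 8950.8889
s² = 8950.8889 / 8 = 1118.8611
s = √1118.8611 = 33.45

θ* = 33.45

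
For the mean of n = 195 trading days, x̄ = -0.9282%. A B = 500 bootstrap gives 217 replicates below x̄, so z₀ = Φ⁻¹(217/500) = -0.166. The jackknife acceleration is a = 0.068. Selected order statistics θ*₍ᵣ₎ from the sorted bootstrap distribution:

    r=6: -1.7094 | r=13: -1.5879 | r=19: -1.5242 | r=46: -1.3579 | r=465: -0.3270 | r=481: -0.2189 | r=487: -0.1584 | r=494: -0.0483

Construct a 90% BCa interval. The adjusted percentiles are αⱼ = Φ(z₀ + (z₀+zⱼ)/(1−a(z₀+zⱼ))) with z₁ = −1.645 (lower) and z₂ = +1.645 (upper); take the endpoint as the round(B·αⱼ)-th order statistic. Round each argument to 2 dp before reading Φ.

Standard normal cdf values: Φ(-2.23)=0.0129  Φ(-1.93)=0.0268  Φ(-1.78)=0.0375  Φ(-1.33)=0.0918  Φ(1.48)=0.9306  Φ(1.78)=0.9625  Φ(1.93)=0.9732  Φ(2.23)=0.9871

(-1.5242, -0.3270)

Lower: z₀ + z₁ = -0.166 + (-1.645) = -1.811; 1 − a(z₀+z₁) = 1 − (0.068)(-1.811) = 1.1231; argument = -0.166 + (-1.811)/1.1231 = -1.7784 → -1.78.
α₁ = Φ(-1.78) = 0.0375; rank = round(500 × 0.0375) = 19; θ*₍19₎ = -1.5242.
Upper: z₀ + z₂ = 1.479; 1 − a(z₀+z₂) = 0.8994; argument = 1.4784 → 1.48; α₂ = 0.9306; rank = 465; θ*₍465₎ = -0.3270.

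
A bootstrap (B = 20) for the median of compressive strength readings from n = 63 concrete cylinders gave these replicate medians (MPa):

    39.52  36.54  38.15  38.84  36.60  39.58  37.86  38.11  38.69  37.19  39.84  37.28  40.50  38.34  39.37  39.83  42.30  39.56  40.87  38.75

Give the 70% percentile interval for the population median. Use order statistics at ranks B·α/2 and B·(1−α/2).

(37.19, 39.84)

Sorted replicates: 36.54, 36.60, 37.19, 37.28, 37.86, 38.11, 38.15, 38.34, 38.69, 38.75, 38.84, 39.37, 39.52, 39.56, 39.58, 39.83, 39.84, 40.50, 40.87, 42.30
α = 0.30; lower rank = 20 × 0.150 = 3; upper rank = 20 × 0.850 = 17.
The 3rd smallest replicate is 37.19; the 17th is 39.84.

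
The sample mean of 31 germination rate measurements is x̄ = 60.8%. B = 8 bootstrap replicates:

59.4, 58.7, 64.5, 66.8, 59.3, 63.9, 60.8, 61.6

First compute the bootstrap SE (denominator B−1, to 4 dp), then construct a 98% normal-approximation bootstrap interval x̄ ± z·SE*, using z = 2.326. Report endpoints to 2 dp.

Mean of replicates = 61.8750; sum of squared deviations = 59.3150; SE* = √(59.3150/7) = 2.9109
Margin = 2.326 × 2.9109 = 6.771
Interval: 60.8 ± 6.771

(54.03, 67.57)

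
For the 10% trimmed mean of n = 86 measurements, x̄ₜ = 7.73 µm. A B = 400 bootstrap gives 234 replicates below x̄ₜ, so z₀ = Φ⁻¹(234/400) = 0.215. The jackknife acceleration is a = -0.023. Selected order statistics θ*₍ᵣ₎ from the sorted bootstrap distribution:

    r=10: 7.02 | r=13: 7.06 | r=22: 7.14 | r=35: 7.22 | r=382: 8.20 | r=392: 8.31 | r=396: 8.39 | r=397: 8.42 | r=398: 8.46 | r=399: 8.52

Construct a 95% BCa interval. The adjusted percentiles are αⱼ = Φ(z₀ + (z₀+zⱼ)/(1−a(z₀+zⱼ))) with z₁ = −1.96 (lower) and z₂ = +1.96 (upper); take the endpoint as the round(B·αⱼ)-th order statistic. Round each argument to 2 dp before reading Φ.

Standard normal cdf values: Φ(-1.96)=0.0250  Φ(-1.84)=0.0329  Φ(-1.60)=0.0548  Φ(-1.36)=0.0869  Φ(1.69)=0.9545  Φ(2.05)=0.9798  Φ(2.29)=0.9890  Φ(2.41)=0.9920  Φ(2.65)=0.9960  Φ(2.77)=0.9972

Lower: z₀ + z₁ = 0.215 + (-1.960) = -1.745; 1 − a(z₀+z₁) = 1 − (-0.023)(-1.745) = 0.9599; argument = 0.215 + (-1.745)/0.9599 = -1.6030 → -1.60.
α₁ = Φ(-1.60) = 0.0548; rank = round(400 × 0.0548) = 22; θ*₍22₎ = 7.14.
Upper: z₀ + z₂ = 2.175; 1 − a(z₀+z₂) = 1.0500; argument = 2.2864 → 2.29; α₂ = 0.9890; rank = 396; θ*₍396₎ = 8.39.

(7.14, 8.39)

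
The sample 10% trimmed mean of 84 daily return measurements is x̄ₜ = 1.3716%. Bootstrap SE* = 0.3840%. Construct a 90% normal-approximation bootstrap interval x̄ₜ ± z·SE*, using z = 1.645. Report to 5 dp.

Margin = 1.645 × 0.3840 = 0.631680
Interval: 1.3716 ± 0.631680

(0.73992, 2.00328)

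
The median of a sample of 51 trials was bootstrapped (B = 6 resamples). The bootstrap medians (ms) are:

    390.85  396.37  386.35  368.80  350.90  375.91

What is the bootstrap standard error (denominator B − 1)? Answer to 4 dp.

SE* = 16.7062

Bootstrap SE is the standard deviation of the 6 replicate medians.
Mean of replicates: (390.85 + 396.37 + 386.35 + 368.80 + 350.90 + 375.91) / 6 = 2269.18000 / 6 = 378.19667
Sum of squared deviations: (+12.65333)² + (+18.17333)² + (+8.15333)² + (−9.39667)² + (−27.29667)² + (−2.28667)² = 1395.48793
Variance = 1395.48793 / 5 = 279.09759
SE* = √279.09759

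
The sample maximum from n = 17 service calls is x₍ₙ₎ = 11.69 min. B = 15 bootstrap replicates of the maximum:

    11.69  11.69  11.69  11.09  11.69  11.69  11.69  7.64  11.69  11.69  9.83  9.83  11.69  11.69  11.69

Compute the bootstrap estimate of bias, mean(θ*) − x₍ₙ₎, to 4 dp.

mean(θ*) = (11.69 + 11.69 + 11.69 + 11.09 + 11.69 + 11.69 + 11.69 + 7.64 + 11.69 + 11.69 + 9.83 + 9.83 + 11.69 + 11.69 + 11.69) / 15 = 11.13200
bias = 11.13200 − 11.69

bias = −0.5580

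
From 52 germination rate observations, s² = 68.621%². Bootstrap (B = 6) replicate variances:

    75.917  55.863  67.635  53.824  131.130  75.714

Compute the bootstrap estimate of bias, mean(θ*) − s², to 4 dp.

mean(θ*) = (75.917 + 55.863 + 67.635 + 53.824 + 131.130 + 75.714) / 6 = 76.68050
bias = 76.68050 − 68.621

bias = +8.0595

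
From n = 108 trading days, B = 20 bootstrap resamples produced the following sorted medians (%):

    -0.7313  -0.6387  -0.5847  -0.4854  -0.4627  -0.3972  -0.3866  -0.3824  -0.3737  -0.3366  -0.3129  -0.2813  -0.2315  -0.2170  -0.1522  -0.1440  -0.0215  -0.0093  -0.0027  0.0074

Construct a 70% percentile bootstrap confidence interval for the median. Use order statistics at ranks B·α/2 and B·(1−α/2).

(-0.5847, -0.0215)

α = 0.30; lower rank = 20 × 0.150 = 3; upper rank = 20 × 0.850 = 17.
The 3rd smallest replicate is -0.5847; the 17th is -0.0215.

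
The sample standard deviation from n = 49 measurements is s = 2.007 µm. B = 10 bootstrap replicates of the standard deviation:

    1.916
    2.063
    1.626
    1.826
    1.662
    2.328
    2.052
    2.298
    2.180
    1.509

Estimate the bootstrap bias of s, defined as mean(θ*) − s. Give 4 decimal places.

bias = −0.0610

mean(θ*) = (1.916 + 2.063 + 1.626 + 1.826 + 1.662 + 2.328 + 2.052 + 2.298 + 2.180 + 1.509) / 10 = 1.94600
bias = 1.94600 − 2.007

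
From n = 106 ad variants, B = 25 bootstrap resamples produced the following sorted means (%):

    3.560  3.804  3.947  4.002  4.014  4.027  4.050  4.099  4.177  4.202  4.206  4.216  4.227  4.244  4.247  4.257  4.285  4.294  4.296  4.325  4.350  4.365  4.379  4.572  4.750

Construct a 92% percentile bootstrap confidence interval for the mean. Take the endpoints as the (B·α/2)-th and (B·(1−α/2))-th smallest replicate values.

(3.560, 4.572)

α = 0.08; lower rank = 25 × 0.040 = 1; upper rank = 25 × 0.960 = 24.
The 1st smallest replicate is 3.560; the 24th is 4.572.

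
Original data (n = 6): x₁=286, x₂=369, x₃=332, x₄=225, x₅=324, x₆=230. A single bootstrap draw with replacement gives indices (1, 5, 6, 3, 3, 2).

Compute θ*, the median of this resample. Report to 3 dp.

Resample values: 286, 324, 230, 332, 332, 369.
Sorted: 230, 286, 324, 332, 332, 369
Median = average of the two middle values = 328.000

θ* = 328.000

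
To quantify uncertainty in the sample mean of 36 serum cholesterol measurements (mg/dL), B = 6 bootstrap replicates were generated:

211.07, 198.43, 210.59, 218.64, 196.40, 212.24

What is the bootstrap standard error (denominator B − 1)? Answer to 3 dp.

SE* = 8.642

Bootstrap SE is the standard deviation of the 6 replicate means.
Mean of replicates: (211.07 + 198.43 + 210.59 + 218.64 + 196.40 + 212.24) / 6 = 1247.3700 / 6 = 207.8950
Sum of squared deviations: (+3.1750)² + (−9.4650)² + (+2.6950)² + (+10.7450)² + (−11.4950)² + (+4.3450)² = 373.3989
Variance = 373.3989 / 5 = 74.6798
SE* = √74.6798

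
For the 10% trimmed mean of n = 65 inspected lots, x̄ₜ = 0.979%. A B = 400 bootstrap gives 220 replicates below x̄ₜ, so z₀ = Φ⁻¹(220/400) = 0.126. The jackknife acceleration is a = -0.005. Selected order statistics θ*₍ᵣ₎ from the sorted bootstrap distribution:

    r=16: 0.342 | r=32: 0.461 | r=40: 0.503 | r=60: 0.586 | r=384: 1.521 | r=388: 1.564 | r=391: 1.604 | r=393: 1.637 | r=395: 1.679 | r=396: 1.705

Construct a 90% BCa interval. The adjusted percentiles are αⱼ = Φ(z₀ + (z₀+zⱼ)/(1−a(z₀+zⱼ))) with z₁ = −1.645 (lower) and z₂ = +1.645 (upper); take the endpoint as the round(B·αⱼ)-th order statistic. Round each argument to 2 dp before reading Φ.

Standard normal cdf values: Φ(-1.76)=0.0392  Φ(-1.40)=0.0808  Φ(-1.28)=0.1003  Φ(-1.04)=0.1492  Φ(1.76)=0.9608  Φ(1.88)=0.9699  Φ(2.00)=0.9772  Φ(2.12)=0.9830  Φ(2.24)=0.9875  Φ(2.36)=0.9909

Lower: z₀ + z₁ = 0.126 + (-1.645) = -1.519; 1 − a(z₀+z₁) = 1 − (-0.005)(-1.519) = 0.9924; argument = 0.126 + (-1.519)/0.9924 = -1.4046 → -1.40.
α₁ = Φ(-1.40) = 0.0808; rank = round(400 × 0.0808) = 32; θ*₍32₎ = 0.461.
Upper: z₀ + z₂ = 1.771; 1 − a(z₀+z₂) = 1.0089; argument = 1.8815 → 1.88; α₂ = 0.9699; rank = 388; θ*₍388₎ = 1.564.

(0.461, 1.564)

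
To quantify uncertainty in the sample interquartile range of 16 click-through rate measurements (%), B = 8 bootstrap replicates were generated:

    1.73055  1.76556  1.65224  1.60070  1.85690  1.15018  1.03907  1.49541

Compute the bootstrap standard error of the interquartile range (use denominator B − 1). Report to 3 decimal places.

SE* = 0.295

Bootstrap SE is the standard deviation of the 8 replicate interquartile ranges.
Mean of replicates: (1.73055 + 1.76556 + 1.65224 + 1.60070 + 1.85690 + 1.15018 + 1.03907 + 1.49541) / 8 = 12.290610 / 8 = 1.536326
Sum of squared deviations: (+0.194224)² + (+0.229234)² + (+0.115914)² + (+0.064374)² + (+0.320574)² + (−0.386146)² + (−0.497256)² + (−0.040916)² = 0.608665
Variance = 0.608665 / 7 = 0.086952
SE* = √0.086952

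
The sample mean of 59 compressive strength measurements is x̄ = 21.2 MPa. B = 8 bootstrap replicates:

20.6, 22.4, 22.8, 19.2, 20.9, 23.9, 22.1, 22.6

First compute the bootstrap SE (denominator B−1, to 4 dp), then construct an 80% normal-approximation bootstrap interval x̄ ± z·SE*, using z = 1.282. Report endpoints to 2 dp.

Mean of replicates = 21.8125; sum of squared deviations = 15.5087; SE* = √(15.5087/7) = 1.4885
Margin = 1.282 × 1.4885 = 1.908
Interval: 21.2 ± 1.908

(19.29, 23.11)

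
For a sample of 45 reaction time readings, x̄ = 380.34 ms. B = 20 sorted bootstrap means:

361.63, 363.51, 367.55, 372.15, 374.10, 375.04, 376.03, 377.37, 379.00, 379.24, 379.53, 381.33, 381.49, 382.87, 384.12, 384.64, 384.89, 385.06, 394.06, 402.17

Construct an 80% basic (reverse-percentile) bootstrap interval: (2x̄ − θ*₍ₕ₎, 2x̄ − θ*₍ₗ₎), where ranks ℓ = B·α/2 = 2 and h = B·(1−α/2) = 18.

(375.62, 397.17)

Percentile endpoints at ranks 2 and 18: θ*₍2₎ = 363.51, θ*₍18₎ = 385.06.
Basic interval reflects these around x̄:
  lower = 2 × 380.34 − 385.06 = 375.62
  upper = 2 × 380.34 − 363.51 = 397.17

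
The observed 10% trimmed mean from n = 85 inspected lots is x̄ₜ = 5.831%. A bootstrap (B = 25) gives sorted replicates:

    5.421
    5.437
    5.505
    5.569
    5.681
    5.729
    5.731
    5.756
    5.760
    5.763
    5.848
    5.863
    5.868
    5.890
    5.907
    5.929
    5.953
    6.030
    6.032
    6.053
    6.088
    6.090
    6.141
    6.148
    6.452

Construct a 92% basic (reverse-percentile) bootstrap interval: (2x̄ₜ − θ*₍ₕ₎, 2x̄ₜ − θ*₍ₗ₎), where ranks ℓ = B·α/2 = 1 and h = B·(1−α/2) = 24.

Percentile endpoints at ranks 1 and 24: θ*₍1₎ = 5.421, θ*₍24₎ = 6.148.
Basic interval reflects these around x̄ₜ:
  lower = 2 × 5.831 − 6.148 = 5.514
  upper = 2 × 5.831 − 5.421 = 6.241

(5.514, 6.241)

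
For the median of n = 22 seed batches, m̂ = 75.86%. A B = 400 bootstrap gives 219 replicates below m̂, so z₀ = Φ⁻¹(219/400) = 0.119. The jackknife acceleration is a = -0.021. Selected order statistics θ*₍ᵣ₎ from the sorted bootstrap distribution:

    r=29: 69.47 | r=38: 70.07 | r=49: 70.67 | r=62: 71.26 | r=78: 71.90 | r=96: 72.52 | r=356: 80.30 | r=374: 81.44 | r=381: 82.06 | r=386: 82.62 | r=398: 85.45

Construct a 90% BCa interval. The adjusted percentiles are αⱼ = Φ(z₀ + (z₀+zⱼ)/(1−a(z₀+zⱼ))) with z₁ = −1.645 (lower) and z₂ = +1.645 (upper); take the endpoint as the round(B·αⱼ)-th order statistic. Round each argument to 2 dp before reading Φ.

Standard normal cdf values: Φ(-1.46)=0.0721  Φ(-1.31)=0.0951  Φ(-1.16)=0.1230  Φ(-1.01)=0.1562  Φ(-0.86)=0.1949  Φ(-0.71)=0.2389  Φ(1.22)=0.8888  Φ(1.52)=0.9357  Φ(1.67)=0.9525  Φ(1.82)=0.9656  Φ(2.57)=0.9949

Lower: z₀ + z₁ = 0.119 + (-1.645) = -1.526; 1 − a(z₀+z₁) = 1 − (-0.021)(-1.526) = 0.9680; argument = 0.119 + (-1.526)/0.9680 = -1.4575 → -1.46.
α₁ = Φ(-1.46) = 0.0721; rank = round(400 × 0.0721) = 29; θ*₍29₎ = 69.47.
Upper: z₀ + z₂ = 1.764; 1 − a(z₀+z₂) = 1.0370; argument = 1.8200 → 1.82; α₂ = 0.9656; rank = 386; θ*₍386₎ = 82.62.

(69.47, 82.62)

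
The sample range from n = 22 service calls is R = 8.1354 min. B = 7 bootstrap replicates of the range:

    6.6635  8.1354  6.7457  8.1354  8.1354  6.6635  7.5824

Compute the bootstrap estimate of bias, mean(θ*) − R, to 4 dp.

bias = −0.6981

mean(θ*) = (6.6635 + 8.1354 + 6.7457 + 8.1354 + 8.1354 + 6.6635 + 7.5824) / 7 = 7.43733
bias = 7.43733 − 8.1354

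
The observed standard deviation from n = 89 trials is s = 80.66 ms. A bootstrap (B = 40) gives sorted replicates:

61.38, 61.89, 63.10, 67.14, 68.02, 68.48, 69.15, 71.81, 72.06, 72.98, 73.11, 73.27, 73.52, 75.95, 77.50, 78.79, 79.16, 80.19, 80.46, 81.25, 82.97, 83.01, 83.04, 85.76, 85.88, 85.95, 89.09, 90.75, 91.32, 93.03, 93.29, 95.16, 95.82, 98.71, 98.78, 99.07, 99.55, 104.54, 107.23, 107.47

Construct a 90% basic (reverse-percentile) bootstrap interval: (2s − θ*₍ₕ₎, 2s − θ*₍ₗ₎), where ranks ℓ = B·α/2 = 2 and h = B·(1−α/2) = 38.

Percentile endpoints at ranks 2 and 38: θ*₍2₎ = 61.89, θ*₍38₎ = 104.54.
Basic interval reflects these around s:
  lower = 2 × 80.66 − 104.54 = 56.78
  upper = 2 × 80.66 − 61.89 = 99.43

(56.78, 99.43)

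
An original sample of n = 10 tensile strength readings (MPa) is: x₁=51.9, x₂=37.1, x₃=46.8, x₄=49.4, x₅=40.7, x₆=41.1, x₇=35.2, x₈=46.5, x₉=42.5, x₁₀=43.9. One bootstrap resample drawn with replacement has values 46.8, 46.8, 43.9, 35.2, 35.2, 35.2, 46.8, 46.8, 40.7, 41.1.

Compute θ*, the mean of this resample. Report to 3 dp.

Mean = (46.8 + 46.8 + 43.9 + 35.2 + 35.2 + 35.2 + 46.8 + 46.8 + 40.7 + 41.1) / 10 = 418.50 / 10 = 41.850

θ* = 41.850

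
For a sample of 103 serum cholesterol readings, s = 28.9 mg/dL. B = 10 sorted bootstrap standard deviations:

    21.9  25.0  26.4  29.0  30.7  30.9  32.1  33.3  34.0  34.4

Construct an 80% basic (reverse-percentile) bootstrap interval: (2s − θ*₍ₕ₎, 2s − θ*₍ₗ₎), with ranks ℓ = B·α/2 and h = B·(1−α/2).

(23.8, 35.9)

Percentile endpoints at ranks 1 and 9: θ*₍1₎ = 21.9, θ*₍9₎ = 34.0.
Basic interval reflects these around s:
  lower = 2 × 28.9 − 34.0 = 23.8
  upper = 2 × 28.9 − 21.9 = 35.9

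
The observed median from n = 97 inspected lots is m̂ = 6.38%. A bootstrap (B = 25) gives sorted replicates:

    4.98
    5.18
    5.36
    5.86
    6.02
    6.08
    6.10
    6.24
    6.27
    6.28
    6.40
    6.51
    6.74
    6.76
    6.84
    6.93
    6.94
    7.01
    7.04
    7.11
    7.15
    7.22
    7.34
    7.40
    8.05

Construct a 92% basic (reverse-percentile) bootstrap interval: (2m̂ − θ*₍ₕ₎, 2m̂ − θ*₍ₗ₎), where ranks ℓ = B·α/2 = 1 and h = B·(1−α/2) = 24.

(5.36, 7.78)

Percentile endpoints at ranks 1 and 24: θ*₍1₎ = 4.98, θ*₍24₎ = 7.40.
Basic interval reflects these around m̂:
  lower = 2 × 6.38 − 7.40 = 5.36
  upper = 2 × 6.38 − 4.98 = 7.78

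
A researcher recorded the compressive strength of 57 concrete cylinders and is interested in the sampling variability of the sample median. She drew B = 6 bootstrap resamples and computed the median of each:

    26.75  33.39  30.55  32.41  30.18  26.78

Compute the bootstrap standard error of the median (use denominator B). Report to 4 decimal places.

SE* = 2.5353

Bootstrap SE is the standard deviation of the 6 replicate medians.
Mean of replicates: (26.75 + 33.39 + 30.55 + 32.41 + 30.18 + 26.78) / 6 = 180.06000 / 6 = 30.01000
Sum of squared deviations: (−3.26000)² + (+3.38000)² + (+0.54000)² + (+2.40000)² + (+0.17000)² + (−3.23000)² = 38.56540
Variance = 38.56540 / 6 = 6.42757
SE* = √6.42757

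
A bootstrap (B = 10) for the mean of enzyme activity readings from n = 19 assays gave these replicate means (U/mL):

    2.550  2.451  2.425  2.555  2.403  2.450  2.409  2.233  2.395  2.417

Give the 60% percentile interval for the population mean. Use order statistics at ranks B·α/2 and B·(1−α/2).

(2.395, 2.451)

Sorted replicates: 2.233, 2.395, 2.403, 2.409, 2.417, 2.425, 2.450, 2.451, 2.550, 2.555
α = 0.40; lower rank = 10 × 0.200 = 2; upper rank = 10 × 0.800 = 8.
The 2nd smallest replicate is 2.395; the 8th is 2.451.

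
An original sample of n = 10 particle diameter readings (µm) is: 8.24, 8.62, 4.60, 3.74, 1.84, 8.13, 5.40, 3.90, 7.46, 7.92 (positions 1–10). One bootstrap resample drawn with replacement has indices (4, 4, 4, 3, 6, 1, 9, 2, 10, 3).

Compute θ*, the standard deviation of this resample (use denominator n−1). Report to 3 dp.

Resample values: 3.74, 3.74, 3.74, 4.60, 8.13, 8.24, 7.46, 8.62, 7.92, 4.60.
Mean = 6.0790; sum of squared deviations = 41.4173
s² = 41.4173 / 9 = 4.6019
s = √4.6019 = 2.145

θ* = 2.145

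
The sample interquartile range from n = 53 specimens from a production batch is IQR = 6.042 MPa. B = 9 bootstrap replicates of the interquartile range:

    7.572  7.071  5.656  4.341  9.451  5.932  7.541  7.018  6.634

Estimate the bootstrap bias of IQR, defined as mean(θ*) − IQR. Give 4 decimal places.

mean(θ*) = (7.572 + 7.071 + 5.656 + 4.341 + 9.451 + 5.932 + 7.541 + 7.018 + 6.634) / 9 = 6.80178
bias = 6.80178 − 6.042

bias = +0.7598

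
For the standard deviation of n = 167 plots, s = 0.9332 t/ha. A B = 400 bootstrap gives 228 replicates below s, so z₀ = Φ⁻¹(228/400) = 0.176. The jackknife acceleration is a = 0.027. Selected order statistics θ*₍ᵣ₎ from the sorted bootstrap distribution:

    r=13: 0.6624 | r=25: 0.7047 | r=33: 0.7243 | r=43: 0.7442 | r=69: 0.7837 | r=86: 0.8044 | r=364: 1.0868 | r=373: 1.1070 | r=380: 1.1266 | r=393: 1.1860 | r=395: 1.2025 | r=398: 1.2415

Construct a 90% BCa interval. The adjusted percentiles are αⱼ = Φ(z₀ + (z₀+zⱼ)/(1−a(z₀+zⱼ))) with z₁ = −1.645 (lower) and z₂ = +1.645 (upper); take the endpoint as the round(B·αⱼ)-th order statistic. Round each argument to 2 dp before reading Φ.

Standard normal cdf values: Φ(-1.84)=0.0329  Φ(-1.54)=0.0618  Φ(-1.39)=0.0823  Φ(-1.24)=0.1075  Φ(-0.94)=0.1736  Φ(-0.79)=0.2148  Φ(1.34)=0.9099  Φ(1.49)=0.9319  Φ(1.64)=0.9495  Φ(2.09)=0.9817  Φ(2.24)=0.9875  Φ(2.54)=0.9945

Lower: z₀ + z₁ = 0.176 + (-1.645) = -1.469; 1 − a(z₀+z₁) = 1 − (0.027)(-1.469) = 1.0397; argument = 0.176 + (-1.469)/1.0397 = -1.2370 → -1.24.
α₁ = Φ(-1.24) = 0.1075; rank = round(400 × 0.1075) = 43; θ*₍43₎ = 0.7442.
Upper: z₀ + z₂ = 1.821; 1 − a(z₀+z₂) = 0.9508; argument = 2.0912 → 2.09; α₂ = 0.9817; rank = 393; θ*₍393₎ = 1.1860.

(0.7442, 1.1860)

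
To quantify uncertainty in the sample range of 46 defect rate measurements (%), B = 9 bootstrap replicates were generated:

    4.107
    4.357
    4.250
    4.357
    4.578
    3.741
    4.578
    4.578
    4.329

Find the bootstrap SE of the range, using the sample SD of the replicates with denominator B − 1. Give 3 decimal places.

SE* = 0.271

Bootstrap SE is the standard deviation of the 9 replicate ranges.
Mean of replicates: (4.107 + 4.357 + 4.250 + 4.357 + 4.578 + 3.741 + 4.578 + 4.578 + 4.329) / 9 = 38.8750 / 9 = 4.3194
Sum of squared deviations: (−0.2124)² + (+0.0376)² + (−0.0694)² + (+0.0376)² + (+0.2586)² + (−0.5784)² + (+0.2586)² + (+0.2586)² + (+0.0096)² = 0.5880
Variance = 0.5880 / 8 = 0.0735
SE* = √0.0735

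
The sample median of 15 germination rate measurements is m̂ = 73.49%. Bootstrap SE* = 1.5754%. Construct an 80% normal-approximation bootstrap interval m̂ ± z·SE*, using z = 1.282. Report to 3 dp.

Margin = 1.282 × 1.5754 = 2.0197
Interval: 73.49 ± 2.0197

(71.470, 75.510)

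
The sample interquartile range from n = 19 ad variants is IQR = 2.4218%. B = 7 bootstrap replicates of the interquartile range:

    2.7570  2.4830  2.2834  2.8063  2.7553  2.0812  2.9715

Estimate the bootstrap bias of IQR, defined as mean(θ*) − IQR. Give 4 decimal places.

bias = +0.1693

mean(θ*) = (2.7570 + 2.4830 + 2.2834 + 2.8063 + 2.7553 + 2.0812 + 2.9715) / 7 = 2.59110
bias = 2.59110 − 2.4218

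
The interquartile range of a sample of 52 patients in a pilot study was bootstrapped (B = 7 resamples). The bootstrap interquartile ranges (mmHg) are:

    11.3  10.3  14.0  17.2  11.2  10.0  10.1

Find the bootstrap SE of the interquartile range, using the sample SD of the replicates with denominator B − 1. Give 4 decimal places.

Bootstrap SE is the standard deviation of the 7 replicate interquartile ranges.
Mean of replicates: (11.3 + 10.3 + 14.0 + 17.2 + 11.2 + 10.0 + 10.1) / 7 = 84.10000 / 7 = 12.01429
Sum of squared deviations: (−0.71429)² + (−1.71429)² + (+1.98571)² + (+5.18571)² + (−0.81429)² + (−2.01429)² + (−1.91429)² = 42.66857
Variance = 42.66857 / 6 = 7.11143
SE* = √7.11143

SE* = 2.6667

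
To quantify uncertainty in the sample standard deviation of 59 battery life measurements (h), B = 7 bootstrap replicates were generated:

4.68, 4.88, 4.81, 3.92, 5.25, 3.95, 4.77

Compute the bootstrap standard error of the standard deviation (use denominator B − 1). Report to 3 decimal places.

Bootstrap SE is the standard deviation of the 7 replicate standard deviations.
Mean of replicates: (4.68 + 4.88 + 4.81 + 3.92 + 5.25 + 3.95 + 4.77) / 7 = 32.2600 / 7 = 4.6086
Sum of squared deviations: (+0.0714)² + (+0.2714)² + (+0.2014)² + (−0.6886)² + (+0.6414)² + (−0.6586)² + (+0.1614)² = 1.4647
Variance = 1.4647 / 6 = 0.2441
SE* = √0.2441

SE* = 0.494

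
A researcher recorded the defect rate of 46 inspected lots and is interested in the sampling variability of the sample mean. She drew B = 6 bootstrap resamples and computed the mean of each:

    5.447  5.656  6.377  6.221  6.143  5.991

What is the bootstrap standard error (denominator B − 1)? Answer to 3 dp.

SE* = 0.355

Bootstrap SE is the standard deviation of the 6 replicate means.
Mean of replicates: (5.447 + 5.656 + 6.377 + 6.221 + 6.143 + 5.991) / 6 = 35.8350 / 6 = 5.9725
Sum of squared deviations: (−0.5255)² + (−0.3165)² + (+0.4045)² + (+0.2485)² + (+0.1705)² + (+0.0185)² = 0.6311
Variance = 0.6311 / 5 = 0.1262
SE* = √0.1262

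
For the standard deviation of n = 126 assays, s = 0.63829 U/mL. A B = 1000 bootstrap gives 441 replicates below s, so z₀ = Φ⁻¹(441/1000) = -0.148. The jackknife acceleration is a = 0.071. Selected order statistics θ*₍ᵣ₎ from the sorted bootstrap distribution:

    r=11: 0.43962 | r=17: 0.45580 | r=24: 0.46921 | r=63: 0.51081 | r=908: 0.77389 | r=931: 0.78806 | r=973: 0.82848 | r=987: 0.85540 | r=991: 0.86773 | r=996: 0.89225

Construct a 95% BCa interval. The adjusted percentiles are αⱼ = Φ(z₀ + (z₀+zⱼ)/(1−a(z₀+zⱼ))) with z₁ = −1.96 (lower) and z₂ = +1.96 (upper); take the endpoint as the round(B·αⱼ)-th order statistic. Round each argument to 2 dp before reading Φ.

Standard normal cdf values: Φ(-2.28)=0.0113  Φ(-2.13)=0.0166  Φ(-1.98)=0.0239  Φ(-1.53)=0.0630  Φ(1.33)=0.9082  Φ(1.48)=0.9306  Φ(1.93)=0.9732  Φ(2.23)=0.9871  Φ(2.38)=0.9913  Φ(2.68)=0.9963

Lower: z₀ + z₁ = -0.148 + (-1.960) = -2.108; 1 − a(z₀+z₁) = 1 − (0.071)(-2.108) = 1.1497; argument = -0.148 + (-2.108)/1.1497 = -1.9816 → -1.98.
α₁ = Φ(-1.98) = 0.0239; rank = round(1000 × 0.0239) = 24; θ*₍24₎ = 0.46921.
Upper: z₀ + z₂ = 1.812; 1 − a(z₀+z₂) = 0.8713; argument = 1.9315 → 1.93; α₂ = 0.9732; rank = 973; θ*₍973₎ = 0.82848.

(0.46921, 0.82848)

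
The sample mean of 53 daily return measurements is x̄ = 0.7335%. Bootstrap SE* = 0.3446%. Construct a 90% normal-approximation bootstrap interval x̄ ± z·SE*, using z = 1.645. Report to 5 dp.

Margin = 1.645 × 0.3446 = 0.566867
Interval: 0.7335 ± 0.566867

(0.16663, 1.30037)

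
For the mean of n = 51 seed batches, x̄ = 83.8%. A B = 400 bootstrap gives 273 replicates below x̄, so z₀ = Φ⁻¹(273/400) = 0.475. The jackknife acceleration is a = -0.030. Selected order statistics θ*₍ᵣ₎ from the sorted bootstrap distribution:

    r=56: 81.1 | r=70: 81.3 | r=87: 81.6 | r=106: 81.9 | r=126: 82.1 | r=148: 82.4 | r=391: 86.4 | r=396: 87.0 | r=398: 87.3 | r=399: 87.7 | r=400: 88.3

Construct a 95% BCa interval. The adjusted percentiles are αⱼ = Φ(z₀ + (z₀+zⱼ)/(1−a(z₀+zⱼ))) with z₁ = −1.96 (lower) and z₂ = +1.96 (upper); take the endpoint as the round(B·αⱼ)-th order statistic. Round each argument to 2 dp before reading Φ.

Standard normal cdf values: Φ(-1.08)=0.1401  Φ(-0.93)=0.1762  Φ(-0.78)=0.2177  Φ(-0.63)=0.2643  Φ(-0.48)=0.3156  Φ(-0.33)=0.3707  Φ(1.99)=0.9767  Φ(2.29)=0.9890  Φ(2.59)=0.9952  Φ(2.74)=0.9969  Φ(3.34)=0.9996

(81.1, 87.7)

Lower: z₀ + z₁ = 0.475 + (-1.960) = -1.485; 1 − a(z₀+z₁) = 1 − (-0.030)(-1.485) = 0.9555; argument = 0.475 + (-1.485)/0.9555 = -1.0792 → -1.08.
α₁ = Φ(-1.08) = 0.1401; rank = round(400 × 0.1401) = 56; θ*₍56₎ = 81.1.
Upper: z₀ + z₂ = 2.435; 1 − a(z₀+z₂) = 1.0731; argument = 2.7442 → 2.74; α₂ = 0.9969; rank = 399; θ*₍399₎ = 87.7.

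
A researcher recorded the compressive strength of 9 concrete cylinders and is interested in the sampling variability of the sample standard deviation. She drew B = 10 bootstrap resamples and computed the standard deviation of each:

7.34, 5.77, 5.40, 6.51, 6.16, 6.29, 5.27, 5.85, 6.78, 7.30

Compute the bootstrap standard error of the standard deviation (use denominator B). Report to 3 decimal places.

SE* = 0.687

Bootstrap SE is the standard deviation of the 10 replicate standard deviations.
Mean of replicates: (7.34 + 5.77 + 5.40 + 6.51 + 6.16 + 6.29 + 5.27 + 5.85 + 6.78 + 7.30) / 10 = 62.6700 / 10 = 6.2670
Sum of squared deviations: (+1.0730)² + (−0.4970)² + (−0.8670)² + (+0.2430)² + (−0.1070)² + (+0.0230)² + (−0.9970)² + (−0.4170)² + (+0.5130)² + (+1.0330)² = 4.7192
Variance = 4.7192 / 10 = 0.4719
SE* = √0.4719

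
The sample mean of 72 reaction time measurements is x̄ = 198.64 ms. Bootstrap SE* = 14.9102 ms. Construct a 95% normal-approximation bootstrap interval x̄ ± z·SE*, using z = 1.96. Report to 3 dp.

(169.416, 227.864)

Margin = 1.96 × 14.9102 = 29.2240
Interval: 198.64 ± 29.2240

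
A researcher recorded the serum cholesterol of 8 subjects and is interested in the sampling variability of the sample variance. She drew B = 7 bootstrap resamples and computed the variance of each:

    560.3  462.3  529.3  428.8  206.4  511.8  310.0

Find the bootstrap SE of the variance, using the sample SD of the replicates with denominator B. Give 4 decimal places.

Bootstrap SE is the standard deviation of the 7 replicate variances.
Mean of replicates: (560.3 + 462.3 + 529.3 + 428.8 + 206.4 + 511.8 + 310.0) / 7 = 3008.90000 / 7 = 429.84286
Sum of squared deviations: (+130.45714)² + (+32.45714)² + (+99.45714)² + (−1.04286)² + (−223.44286)² + (+81.95714)² + (−119.84286)² = 98971.33714
Variance = 98971.33714 / 7 = 14138.76245
SE* = √14138.76245

SE* = 118.9065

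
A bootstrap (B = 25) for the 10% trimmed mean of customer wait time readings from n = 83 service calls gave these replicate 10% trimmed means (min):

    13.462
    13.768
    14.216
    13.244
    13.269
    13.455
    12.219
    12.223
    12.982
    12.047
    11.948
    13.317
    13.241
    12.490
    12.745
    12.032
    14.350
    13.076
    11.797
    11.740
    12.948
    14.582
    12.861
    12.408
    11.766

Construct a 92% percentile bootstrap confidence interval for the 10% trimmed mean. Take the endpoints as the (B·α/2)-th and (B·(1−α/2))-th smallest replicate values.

(11.740, 14.350)

Sorted replicates: 11.740, 11.766, 11.797, 11.948, 12.032, 12.047, 12.219, 12.223, 12.408, 12.490, 12.745, 12.861, 12.948, 12.982, 13.076, 13.241, 13.244, 13.269, 13.317, 13.455, 13.462, 13.768, 14.216, 14.350, 14.582
α = 0.08; lower rank = 25 × 0.040 = 1; upper rank = 25 × 0.960 = 24.
The 1st smallest replicate is 11.740; the 24th is 14.350.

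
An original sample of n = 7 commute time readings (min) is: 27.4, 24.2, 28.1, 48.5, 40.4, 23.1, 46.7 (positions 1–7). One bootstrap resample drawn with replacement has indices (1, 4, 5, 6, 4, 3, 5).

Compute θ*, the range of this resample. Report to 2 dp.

Resample values: 27.4, 48.5, 40.4, 23.1, 48.5, 28.1, 40.4.
Range = 48.5 − 23.1 = 25.40

θ* = 25.40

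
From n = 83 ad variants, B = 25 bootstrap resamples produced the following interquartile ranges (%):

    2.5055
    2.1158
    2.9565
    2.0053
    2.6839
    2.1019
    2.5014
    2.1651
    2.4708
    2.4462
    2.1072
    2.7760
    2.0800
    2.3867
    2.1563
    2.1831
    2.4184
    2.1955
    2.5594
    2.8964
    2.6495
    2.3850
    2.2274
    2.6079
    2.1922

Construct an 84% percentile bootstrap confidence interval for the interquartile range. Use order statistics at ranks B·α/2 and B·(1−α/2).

(2.0800, 2.7760)

Sorted replicates: 2.0053, 2.0800, 2.1019, 2.1072, 2.1158, 2.1563, 2.1651, 2.1831, 2.1922, 2.1955, 2.2274, 2.3850, 2.3867, 2.4184, 2.4462, 2.4708, 2.5014, 2.5055, 2.5594, 2.6079, 2.6495, 2.6839, 2.7760, 2.8964, 2.9565
α = 0.16; lower rank = 25 × 0.080 = 2; upper rank = 25 × 0.920 = 23.
The 2nd smallest replicate is 2.0800; the 23rd is 2.7760.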